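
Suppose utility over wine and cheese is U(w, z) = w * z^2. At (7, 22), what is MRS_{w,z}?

MRS = 11/7

MU_w = z^2 and MU_z = 2·w·z.
MRS = MU_w/MU_z = (1/2)·z/w.
At (7, 22): MRS = 11/7.
So at (7, 22) the consumer would give up 11/7 units of z for one more unit of w.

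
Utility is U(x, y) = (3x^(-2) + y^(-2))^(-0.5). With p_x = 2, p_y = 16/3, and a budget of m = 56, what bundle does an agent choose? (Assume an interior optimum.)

For CES with ρ = -2, MRS = (3/1)·(y/x)^3.
Tangency: set MRS = p_x/p_y = 2/(16/3) = 0.375.
So (y/x)^3 = 0.125; taking the cube root, y/x = 0.5, i.e. y = 0.5·x.
Substitute into the budget 2·x + (16/3)·y = 56: (14/3)·x = 56, so x* = 12 and y* = 0.5·12 = 6.

x* = 12, y* = 6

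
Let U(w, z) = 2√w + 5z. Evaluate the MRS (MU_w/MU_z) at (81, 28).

MU_w = 2/(2√w), MU_z = 5.
MRS = 2/(2√w) ÷ 5.
At (81, 28): MRS = 1/45.
So at (81, 28) the consumer would give up 1/45 units of z for one more unit of w.

MRS = 1/45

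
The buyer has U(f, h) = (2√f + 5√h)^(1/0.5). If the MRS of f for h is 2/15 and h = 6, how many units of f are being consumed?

For CES with ρ = 0.5, MRS = (2/5)·√(h/f).
Setting (2/5)·√(6/f) = 2/15 gives √(6/f) = 1/3, so 6/f = 1/9 and f = 54.

f = 54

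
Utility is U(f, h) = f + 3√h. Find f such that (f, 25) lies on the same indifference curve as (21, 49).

U(21, 49) = 42.
Set U(f, 25) = 42 and solve.
With h = 25: √25 = 5, so f = 42 − 3·5 = 27.
Check: U(27, 25) = 42.

f = 27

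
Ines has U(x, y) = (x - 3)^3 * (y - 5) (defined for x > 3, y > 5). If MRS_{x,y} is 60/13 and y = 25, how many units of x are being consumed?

MU_x = 3·(x−3)^2·(y−5), MU_y = (x−3)^3.
MRS = (3/1)·(y−5)/(x−3).
Substitute y = 25: MRS = 60/(x − 3). Setting this equal to 60/13 gives x − 3 = 60/(60/13) = 13, so x = 16.

x = 16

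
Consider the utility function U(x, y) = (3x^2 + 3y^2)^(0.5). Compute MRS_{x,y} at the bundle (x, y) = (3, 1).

For CES with ρ = 2, MRS = (y/x)^(-1).
At (3, 1): MRS = 3.
So at (3, 1) the consumer would give up 3 units of y for one more unit of x.

MRS = 3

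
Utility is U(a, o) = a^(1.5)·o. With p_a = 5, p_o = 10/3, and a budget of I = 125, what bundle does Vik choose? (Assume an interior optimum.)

a* = 15, o* = 15

MU_a = 1.5·√a·o and MU_o = a^(1.5).
MRS = MU_a/MU_o = (1.5)·o/a.
Tangency: set MRS = p_a/p_o = 5/(10/3) = 1.5.
So (1.5)·o/a = 1.5, i.e. o = a.
Substitute into the budget 5·a + (10/3)·o = 125: (25/3)·a = 125, so a* = 15.
Then o* = 15.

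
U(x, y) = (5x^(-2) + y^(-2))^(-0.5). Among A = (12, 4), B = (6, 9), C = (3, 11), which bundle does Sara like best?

Evaluate utility at each bundle:
U(A) = 3.207.
U(B) = 2.571.
U(C) = 1.332.
Highest utility is A, so A ≻ B ≻ C.

Bundle A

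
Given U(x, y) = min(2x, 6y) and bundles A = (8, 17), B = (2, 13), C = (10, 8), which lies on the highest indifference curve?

Evaluate utility at each bundle:
U(A) = 16.
U(B) = 4.
U(C) = 20.
Highest utility is C, so C ≻ A ≻ B.

Bundle C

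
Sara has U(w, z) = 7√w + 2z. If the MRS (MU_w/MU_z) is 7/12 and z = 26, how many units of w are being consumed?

w = 9

MU_w = 7/(2√w), MU_z = 2.
MRS = 7/(2√w) ÷ 2.
MRS depends only on w: 1.75/√w = 7/12 ⇒ √w = 1.75/(7/12) = 3 ⇒ w = 9.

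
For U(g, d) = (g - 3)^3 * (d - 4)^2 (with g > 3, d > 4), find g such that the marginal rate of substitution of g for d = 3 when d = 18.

MU_g = 3·(g−3)^2·(d−4)^2, MU_d = 2·(g−3)^3·(d−4).
MRS = (3/2)·(d−4)/(g−3).
Substitute d = 18: MRS = 21/(g − 3). Setting this equal to 3 gives g − 3 = 21/3 = 7, so g = 10.

g = 10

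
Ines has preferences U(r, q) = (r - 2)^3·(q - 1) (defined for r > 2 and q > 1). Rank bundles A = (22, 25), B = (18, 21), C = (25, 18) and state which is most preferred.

Evaluate utility at each bundle:
U(A) = 192000.
U(B) = 81920.
U(C) = 206839.
Highest utility is C, so C ≻ A ≻ B.

Bundle C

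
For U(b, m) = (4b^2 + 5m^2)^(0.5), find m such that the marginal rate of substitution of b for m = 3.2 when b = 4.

For CES with ρ = 2, MRS = (4/5)·(m/b)^(-1).
Setting (4/5)·(m/4)^(-1) = 3.2 gives (m/4)^(-1) = 4, so m/4 = 0.25 and m = 1.

m = 1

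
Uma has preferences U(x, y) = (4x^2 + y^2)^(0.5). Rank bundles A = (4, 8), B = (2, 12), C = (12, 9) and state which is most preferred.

Evaluate utility at each bundle:
U(A) = 11.314.
U(B) = 12.649.
U(C) = 25.632.
Highest utility is C, so C ≻ B ≻ A.

Bundle C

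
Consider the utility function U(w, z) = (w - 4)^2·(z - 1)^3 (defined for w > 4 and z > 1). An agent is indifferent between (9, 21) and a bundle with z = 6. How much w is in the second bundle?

w = 44

U(9, 21) = 200000.
Set U(w, 6) = 200000 and solve.
With z = 6: (6 − 1)^3 = 125, so (w − 4)^2 = 200000/125 = 1600.
Taking the square root (with w > 4): w − 4 = 40, so w = 44.
Check: U(44, 6) = 200000.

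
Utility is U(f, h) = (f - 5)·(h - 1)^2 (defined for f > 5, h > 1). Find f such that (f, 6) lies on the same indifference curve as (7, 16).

U(7, 16) = 450.
Set U(f, 6) = 450 and solve.
With h = 6: (6 − 1)^2 = 25, so (f − 5) = 450/25 = 18.
So f = 5 + 18 = 23.
Check: U(23, 6) = 450.

f = 23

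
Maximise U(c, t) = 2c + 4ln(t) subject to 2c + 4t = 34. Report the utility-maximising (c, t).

c* = 15, t* = 1

MU_c = 2, MU_t = 4/t.
MRS = 2 ÷ (4/t).
Tangency: set MRS = p_c/p_t = 2/4 = 0.5.
MRS depends only on t: 0.5·t = 0.5 ⇒ t* = 0.5/0.5 = 1.
From the budget, 2·c = 34 − 4·1 = 30, so c* = 15.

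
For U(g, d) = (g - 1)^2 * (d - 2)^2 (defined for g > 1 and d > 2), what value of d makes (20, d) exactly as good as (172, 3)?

U(172, 3) = 29241.
Set U(20, d) = 29241 and solve.
With g = 20: (20 − 1)^2 = 361, so (d − 2)^2 = 29241/361 = 81.
Taking the square root (with d > 2): d − 2 = 9, so d = 11.
Check: U(20, 11) = 29241.

d = 11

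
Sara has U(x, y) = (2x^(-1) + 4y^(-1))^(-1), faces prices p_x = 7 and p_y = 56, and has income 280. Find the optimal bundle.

For CES with ρ = -1, MRS = (2/4)·(y/x)^2.
Tangency: set MRS = p_x/p_y = 7/56 = 0.125.
So (y/x)^2 = 0.25; taking the square root, y/x = 0.5, i.e. y = 0.5·x.
Substitute into the budget 7·x + 56·y = 280: 35·x = 280, so x* = 8 and y* = 0.5·8 = 4.

x* = 8, y* = 4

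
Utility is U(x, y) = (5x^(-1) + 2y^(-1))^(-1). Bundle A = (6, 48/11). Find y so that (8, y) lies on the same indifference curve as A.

U depends on (x, y) only through S = 5x^(-1) + 2y^(-1), so equal utility means equal S. At (6, 48/11): S = 31/24.
With x = 8: 5·8^(-1) = 0.625, so 2y^(-1) = 31/24 − 0.625 = 2/3, i.e. y^(-1) = 1/3.
Hence y = 1/(1/3) = 3.
Check: U(8, 3) = 0.7742.

y = 3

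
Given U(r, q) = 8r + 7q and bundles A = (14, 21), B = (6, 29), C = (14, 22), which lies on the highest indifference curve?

Evaluate utility at each bundle:
U(A) = 259.
U(B) = 251.
U(C) = 266.
Highest utility is C, so C ≻ A ≻ B.

Bundle C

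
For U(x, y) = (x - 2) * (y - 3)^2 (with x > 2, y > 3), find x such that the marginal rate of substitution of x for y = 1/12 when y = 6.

MU_x = (y−3)^2, MU_y = 2·(x−2)·(y−3).
MRS = (1/2)·(y−3)/(x−2).
Substitute y = 6: MRS = 1.5/(x − 2). Setting this equal to 1/12 gives x − 2 = 1.5/(1/12) = 18, so x = 20.

x = 20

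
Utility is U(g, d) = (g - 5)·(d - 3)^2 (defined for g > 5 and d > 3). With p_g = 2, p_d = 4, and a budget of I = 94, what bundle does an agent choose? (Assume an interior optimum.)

MU_g = (d−3)^2, MU_d = 2·(g−5)·(d−3).
MRS = (1/2)·(d−3)/(g−5).
Tangency: set MRS = p_g/p_d = 2/4 = 0.5.
So (1/2)·(d − 3)/(g − 5) = 0.5, i.e. (d − 3) = (g − 5).
Rewrite the budget in excess-of-subsistence terms: 2·(g − 5) + 4·(d − 3) = 94 − 2·5 − 4·3 = 72.
Substituting, 6·(g − 5) = 72, so g − 5 = 12 and g* = 17.
Then d − 3 = 12, so d* = 15.

g* = 17, d* = 15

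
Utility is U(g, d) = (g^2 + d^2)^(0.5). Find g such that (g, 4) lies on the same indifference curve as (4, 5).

g = 5

U depends on (g, d) only through S = g^2 + d^2, so equal utility means equal S. At (4, 5): S = 41.
With d = 4: 4^2 = 16, so g^2 = 41 − 16 = 25.
Hence g = √25 = 5.
Check: U(5, 4) = 6.4031.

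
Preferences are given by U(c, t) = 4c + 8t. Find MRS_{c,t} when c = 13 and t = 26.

MRS = 0.5

MU_c = 4, MU_t = 8, so MRS = 4/8 = 0.5 at every bundle.
At (13, 26): MRS = 0.5.
So at (13, 26) the consumer would give up 0.5 units of t for one more unit of c.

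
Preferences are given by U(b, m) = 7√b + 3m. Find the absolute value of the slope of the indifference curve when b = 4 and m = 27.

MU_b = 7/(2√b), MU_m = 3.
MRS = 7/(2√b) ÷ 3.
At (4, 27): MRS = 7/12.
The indifference curve has slope −7/12 at this bundle.

MRS = 7/12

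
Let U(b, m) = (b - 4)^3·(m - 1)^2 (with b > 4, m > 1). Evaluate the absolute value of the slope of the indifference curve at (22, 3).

MRS = 1/6

MU_b = 3·(b−4)^2·(m−1)^2, MU_m = 2·(b−4)^3·(m−1).
MRS = (3/2)·(m−1)/(b−4).
At (22, 3): MRS = 1/6.
So at (22, 3) the consumer would give up 1/6 units of m for one more unit of b.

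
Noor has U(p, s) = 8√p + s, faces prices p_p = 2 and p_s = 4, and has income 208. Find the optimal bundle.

MU_p = 8/(2√p), MU_s = 1.
MRS = 8/(2√p) ÷ 1.
Tangency: set MRS = p_p/p_s = 2/4 = 0.5.
MRS depends only on p: 4/√p = 0.5 ⇒ √p = 4/0.5 = 8 ⇒ p* = 64.
From the budget, 4·s = 208 − 2·64 = 80, so s* = 20.

p* = 64, s* = 20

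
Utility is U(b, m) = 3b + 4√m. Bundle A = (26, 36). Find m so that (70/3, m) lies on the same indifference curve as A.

U(26, 36) = 102.
Set U(70/3, m) = 102 and solve.
With b = 70/3: 4√m = 102 − 3·70/3 = 32, so √m = 8 and m = 64.
Check: U(70/3, 64) = 102.

m = 64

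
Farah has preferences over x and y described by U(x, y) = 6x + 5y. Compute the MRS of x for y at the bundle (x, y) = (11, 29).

MRS = 1.2

MU_x = 6, MU_y = 5, so MRS = 6/5 = 1.2 at every bundle.
At (11, 29): MRS = 1.2.
So at (11, 29) the consumer would give up 1.2 units of y for one more unit of x.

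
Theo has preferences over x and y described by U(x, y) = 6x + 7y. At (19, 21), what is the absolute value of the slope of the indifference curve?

MU_x = 6, MU_y = 7, so MRS = 6/7 at every bundle.
At (19, 21): MRS = 6/7.
So at (19, 21) the consumer would give up 6/7 units of y for one more unit of x.

MRS = 6/7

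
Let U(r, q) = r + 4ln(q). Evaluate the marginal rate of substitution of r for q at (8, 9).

MU_r = 1, MU_q = 4/q.
MRS = 1 ÷ (4/q).
At (8, 9): MRS = 2.25.
So at (8, 9) the consumer would give up 2.25 units of q for one more unit of r.

MRS = 2.25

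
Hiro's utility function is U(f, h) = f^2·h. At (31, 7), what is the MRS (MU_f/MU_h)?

MRS = 14/31

MU_f = 2·f·h and MU_h = f^2.
MRS = MU_f/MU_h = (2/1)·h/f.
At (31, 7): MRS = 14/31.
The indifference curve has slope −14/31 at this bundle.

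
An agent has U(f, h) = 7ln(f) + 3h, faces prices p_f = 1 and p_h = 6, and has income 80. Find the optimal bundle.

f* = 14, h* = 11

MU_f = 7/f, MU_h = 3.
MRS = 7/f ÷ 3.
Tangency: set MRS = p_f/p_h = 1/6.
MRS depends only on f: (7/3)/f = 1/6 ⇒ f* = (7/3)/(1/6) = 14.
From the budget, 6·h = 80 − 1·14 = 66, so h* = 11.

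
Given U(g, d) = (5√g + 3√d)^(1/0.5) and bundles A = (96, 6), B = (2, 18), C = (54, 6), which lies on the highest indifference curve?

Bundle A

Evaluate utility at each bundle:
U(A) = 3174.000.
U(B) = 392.000.
U(C) = 1944.000.
Highest utility is A, so A ≻ C ≻ B.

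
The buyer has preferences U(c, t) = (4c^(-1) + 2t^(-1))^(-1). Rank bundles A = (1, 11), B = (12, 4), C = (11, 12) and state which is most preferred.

Evaluate utility at each bundle:
U(A) = 0.239.
U(B) = 1.200.
U(C) = 1.886.
Highest utility is C, so C ≻ B ≻ A.

Bundle C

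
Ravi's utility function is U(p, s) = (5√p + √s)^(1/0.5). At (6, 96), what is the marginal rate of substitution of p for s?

For CES with ρ = 0.5, MRS = (5/1)·√(s/p).
At (6, 96): MRS = 20.
So at (6, 96) the consumer would give up 20 units of s for one more unit of p.

MRS = 20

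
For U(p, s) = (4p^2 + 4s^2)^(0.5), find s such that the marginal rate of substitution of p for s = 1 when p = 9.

s = 9

For CES with ρ = 2, MRS = (s/p)^(-1).
Setting (s/9)^(-1) = 1 gives s/9 = 1 and s = 9.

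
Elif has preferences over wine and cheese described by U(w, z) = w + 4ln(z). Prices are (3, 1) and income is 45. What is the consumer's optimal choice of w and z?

MU_w = 1, MU_z = 4/z.
MRS = 1 ÷ (4/z).
Tangency: set MRS = p_w/p_z = 3/1 = 3.
MRS depends only on z: 0.25·z = 3 ⇒ z* = 3/0.25 = 12.
From the budget, 3·w = 45 − 1·12 = 33, so w* = 11.

w* = 11, z* = 12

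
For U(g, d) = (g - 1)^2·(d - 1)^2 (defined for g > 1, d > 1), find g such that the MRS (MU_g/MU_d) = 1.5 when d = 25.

g = 17

MU_g = 2·(g−1)·(d−1)^2, MU_d = 2·(g−1)^2·(d−1).
MRS = (d−1)/(g−1).
Substitute d = 25: MRS = 24/(g − 1). Setting this equal to 1.5 gives g − 1 = 24/1.5 = 16, so g = 17.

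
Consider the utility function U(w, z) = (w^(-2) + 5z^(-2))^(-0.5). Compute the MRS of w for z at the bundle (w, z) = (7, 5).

For CES with ρ = -2, MRS = (1/5)·(z/w)^3.
At (7, 5): MRS = 25/343.
The indifference curve has slope −25/343 at this bundle.

MRS = 25/343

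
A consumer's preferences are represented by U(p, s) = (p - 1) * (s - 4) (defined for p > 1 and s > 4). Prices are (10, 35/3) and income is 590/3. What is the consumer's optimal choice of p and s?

p* = 8, s* = 10

MU_p = (s−4), MU_s = (p−1).
MRS = (s−4)/(p−1).
Tangency: set MRS = p_p/p_s = 10/(35/3) = 6/7.
So (s − 4)/(p − 1) = 6/7, i.e. (s − 4) = (6/7)·(p − 1).
Rewrite the budget in excess-of-subsistence terms: 10·(p − 1) + (35/3)·(s − 4) = 590/3 − 10·1 − (35/3)·4 = 140.
Substituting, 20·(p − 1) = 140, so p − 1 = 7 and p* = 8.
Then s − 4 = (6/7)·7 = 6, so s* = 10.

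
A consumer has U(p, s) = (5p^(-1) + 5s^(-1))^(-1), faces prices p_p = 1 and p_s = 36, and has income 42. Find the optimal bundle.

p* = 6, s* = 1

For CES with ρ = -1, MRS = (s/p)^2.
Tangency: set MRS = p_p/p_s = 1/36.
So (s/p)^2 = 1/36; taking the square root, s/p = 1/6, i.e. s = (1/6)·p.
Substitute into the budget 1·p + 36·s = 42: 7·p = 42, so p* = 6 and s* = (1/6)·6 = 1.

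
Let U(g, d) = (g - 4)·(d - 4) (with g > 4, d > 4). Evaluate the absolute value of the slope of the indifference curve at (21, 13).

MRS = 9/17

MU_g = (d−4), MU_d = (g−4).
MRS = (d−4)/(g−4).
At (21, 13): MRS = 9/17.
So at (21, 13) the consumer would give up 9/17 units of d for one more unit of g.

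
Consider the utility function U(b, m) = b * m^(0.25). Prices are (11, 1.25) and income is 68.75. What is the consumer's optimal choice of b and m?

MU_b = m^(0.25) and MU_m = 0.25·b·m^(-0.75).
MRS = MU_b/MU_m = (4)·m/b.
Tangency: set MRS = p_b/p_m = 11/1.25 = 8.8.
So (4)·m/b = 8.8, i.e. m = 2.2·b.
Substitute into the budget 11·b + 1.25·m = 68.75: 13.75·b = 68.75, so b* = 5.
Then m* = 2.2·5 = 11.

b* = 5, m* = 11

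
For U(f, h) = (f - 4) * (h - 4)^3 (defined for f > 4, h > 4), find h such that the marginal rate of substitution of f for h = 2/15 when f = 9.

MU_f = (h−4)^3, MU_h = 3·(f−4)·(h−4)^2.
MRS = (1/3)·(h−4)/(f−4).
Substitute f = 9: MRS = (h − 4)/15. Setting this equal to 2/15 gives h − 4 = (2/15)·15 = 2, so h = 6.

h = 6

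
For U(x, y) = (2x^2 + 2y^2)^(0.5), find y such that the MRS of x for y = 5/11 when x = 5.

y = 11

For CES with ρ = 2, MRS = (y/x)^(-1).
Setting (y/5)^(-1) = 5/11 gives y/5 = 2.2 and y = 11.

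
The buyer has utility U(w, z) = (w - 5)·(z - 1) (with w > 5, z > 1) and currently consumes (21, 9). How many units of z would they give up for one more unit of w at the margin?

MRS = 0.5

MU_w = (z−1), MU_z = (w−5).
MRS = (z−1)/(w−5).
At (21, 9): MRS = 0.5.
That is, one extra unit of w is worth 0.5 units of z at the margin.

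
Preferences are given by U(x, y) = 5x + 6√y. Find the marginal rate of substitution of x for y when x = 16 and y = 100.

MU_x = 5, MU_y = 6/(2√y).
MRS = 5 ÷ (6/(2√y)).
At (16, 100): MRS = 50/3.
The indifference curve has slope −50/3 at this bundle.

MRS = 50/3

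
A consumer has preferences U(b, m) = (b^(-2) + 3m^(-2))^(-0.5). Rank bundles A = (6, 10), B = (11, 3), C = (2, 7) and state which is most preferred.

Bundle A

Evaluate utility at each bundle:
U(A) = 4.160.
U(B) = 1.711.
U(C) = 1.793.
Highest utility is A, so A ≻ C ≻ B.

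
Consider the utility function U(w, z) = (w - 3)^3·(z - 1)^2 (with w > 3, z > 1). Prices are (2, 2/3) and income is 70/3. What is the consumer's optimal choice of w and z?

w* = 8, z* = 11

MU_w = 3·(w−3)^2·(z−1)^2, MU_z = 2·(w−3)^3·(z−1).
MRS = (3/2)·(z−1)/(w−3).
Tangency: set MRS = p_w/p_z = 2/(2/3) = 3.
So (3/2)·(z − 1)/(w − 3) = 3, i.e. (z − 1) = 2·(w − 3).
Rewrite the budget in excess-of-subsistence terms: 2·(w − 3) + (2/3)·(z − 1) = 70/3 − 2·3 − (2/3)·1 = 50/3.
Substituting, (10/3)·(w − 3) = 50/3, so w − 3 = 5 and w* = 8.
Then z − 1 = 2·5 = 10, so z* = 11.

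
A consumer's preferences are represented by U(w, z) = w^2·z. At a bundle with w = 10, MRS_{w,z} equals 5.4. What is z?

z = 27

MU_w = 2·w·z and MU_z = w^2.
MRS = MU_w/MU_z = (2/1)·z/w.
Substitute w = 10: MRS = z/5. Setting z/5 = 5.4 gives z = 5.4·5 = 27.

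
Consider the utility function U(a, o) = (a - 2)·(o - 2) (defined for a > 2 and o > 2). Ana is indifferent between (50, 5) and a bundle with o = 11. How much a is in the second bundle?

U(50, 5) = 144.
Set U(a, 11) = 144 and solve.
With o = 11: (11 − 2) = 9, so (a − 2) = 144/9 = 16.
So a = 2 + 16 = 18.
Check: U(18, 11) = 144.

a = 18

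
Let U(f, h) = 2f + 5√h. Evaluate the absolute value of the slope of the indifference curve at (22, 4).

MRS = 1.6

MU_f = 2, MU_h = 5/(2√h).
MRS = 2 ÷ (5/(2√h)).
At (22, 4): MRS = 1.6.
So at (22, 4) the consumer would give up 1.6 units of h for one more unit of f.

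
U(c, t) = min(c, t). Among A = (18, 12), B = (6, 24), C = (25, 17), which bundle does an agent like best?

Bundle C

Evaluate utility at each bundle:
U(A) = 12.
U(B) = 6.
U(C) = 17.
Highest utility is C, so C ≻ A ≻ B.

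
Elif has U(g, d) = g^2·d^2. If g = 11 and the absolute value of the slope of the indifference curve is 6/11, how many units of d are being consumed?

d = 6

MU_g = 2·g·d^2 and MU_d = 2·g^2·d.
MRS = MU_g/MU_d = d/g.
Substitute g = 11: MRS = d/11. Setting d/11 = 6/11 gives d = (6/11)·11 = 6.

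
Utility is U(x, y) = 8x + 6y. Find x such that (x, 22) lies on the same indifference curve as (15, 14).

U(15, 14) = 204.
Set U(x, 22) = 204 and solve.
8x + 6·22 = 204 ⇒ 8x = 72 ⇒ x = 9.
Check: U(9, 22) = 204.

x = 9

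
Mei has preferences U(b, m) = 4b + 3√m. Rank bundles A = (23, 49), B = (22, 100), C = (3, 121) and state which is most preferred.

Evaluate utility at each bundle:
U(A) = 113.000.
U(B) = 118.000.
U(C) = 45.000.
Highest utility is B, so B ≻ A ≻ C.

Bundle B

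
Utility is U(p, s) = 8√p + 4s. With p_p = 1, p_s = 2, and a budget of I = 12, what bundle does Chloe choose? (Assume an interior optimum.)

p* = 4, s* = 4

MU_p = 8/(2√p), MU_s = 4.
MRS = 8/(2√p) ÷ 4.
Tangency: set MRS = p_p/p_s = 1/2 = 0.5.
MRS depends only on p: 1/√p = 0.5 ⇒ √p = 1/0.5 = 2 ⇒ p* = 4.
From the budget, 2·s = 12 − 1·4 = 8, so s* = 4.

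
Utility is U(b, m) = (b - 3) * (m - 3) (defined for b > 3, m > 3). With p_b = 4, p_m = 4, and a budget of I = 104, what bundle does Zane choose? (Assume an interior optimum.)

MU_b = (m−3), MU_m = (b−3).
MRS = (m−3)/(b−3).
Tangency: set MRS = p_b/p_m = 4/4 = 1.
So (m − 3)/(b − 3) = 1, i.e. (m − 3) = (b − 3).
Rewrite the budget in excess-of-subsistence terms: 4·(b − 3) + 4·(m − 3) = 104 − 4·3 − 4·3 = 80.
Substituting, 8·(b − 3) = 80, so b − 3 = 10 and b* = 13.
Then m − 3 = 10, so m* = 13.

b* = 13, m* = 13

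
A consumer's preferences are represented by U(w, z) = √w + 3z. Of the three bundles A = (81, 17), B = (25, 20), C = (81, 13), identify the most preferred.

Evaluate utility at each bundle:
U(A) = 60.000.
U(B) = 65.000.
U(C) = 48.000.
Highest utility is B, so B ≻ A ≻ C.

Bundle B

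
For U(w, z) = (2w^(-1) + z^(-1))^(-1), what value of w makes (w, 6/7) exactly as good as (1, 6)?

w = 2

U depends on (w, z) only through S = 2w^(-1) + z^(-1), so equal utility means equal S. At (1, 6): S = 13/6.
With z = 6/7: (6/7)^(-1) = 7/6, so 2w^(-1) = 13/6 − 7/6 = 1, i.e. w^(-1) = 0.5.
Hence w = 1/0.5 = 2.
Check: U(2, 6/7) = 0.4615.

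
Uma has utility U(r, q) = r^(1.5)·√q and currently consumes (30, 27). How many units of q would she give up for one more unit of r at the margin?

MRS = 2.7

MU_r = 1.5·√r·√q and MU_q = 0.5·r^(1.5)·q^(-0.5).
MRS = MU_r/MU_q = (3)·q/r.
At (30, 27): MRS = 2.7.
The indifference curve has slope −2.7 at this bundle.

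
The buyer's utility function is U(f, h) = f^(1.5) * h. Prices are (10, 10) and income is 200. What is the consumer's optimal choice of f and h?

MU_f = 1.5·√f·h and MU_h = f^(1.5).
MRS = MU_f/MU_h = (1.5)·h/f.
Tangency: set MRS = p_f/p_h = 10/10 = 1.
So (1.5)·h/f = 1, i.e. h = (2/3)·f.
Substitute into the budget 10·f + 10·h = 200: (50/3)·f = 200, so f* = 12.
Then h* = (2/3)·12 = 8.

f* = 12, h* = 8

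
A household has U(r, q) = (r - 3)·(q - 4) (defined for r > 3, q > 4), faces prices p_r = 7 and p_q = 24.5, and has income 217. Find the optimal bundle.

MU_r = (q−4), MU_q = (r−3).
MRS = (q−4)/(r−3).
Tangency: set MRS = p_r/p_q = 7/24.5 = 2/7.
So (q − 4)/(r − 3) = 2/7, i.e. (q − 4) = (2/7)·(r − 3).
Rewrite the budget in excess-of-subsistence terms: 7·(r − 3) + 24.5·(q − 4) = 217 − 7·3 − 24.5·4 = 98.
Substituting, 14·(r − 3) = 98, so r − 3 = 7 and r* = 10.
Then q − 4 = (2/7)·7 = 2, so q* = 6.

r* = 10, q* = 6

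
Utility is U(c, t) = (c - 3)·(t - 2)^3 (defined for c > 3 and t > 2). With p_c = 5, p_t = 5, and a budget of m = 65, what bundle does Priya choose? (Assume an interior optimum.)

c* = 5, t* = 8

MU_c = (t−2)^3, MU_t = 3·(c−3)·(t−2)^2.
MRS = (1/3)·(t−2)/(c−3).
Tangency: set MRS = p_c/p_t = 5/5 = 1.
So (1/3)·(t − 2)/(c − 3) = 1, i.e. (t − 2) = 3·(c − 3).
Rewrite the budget in excess-of-subsistence terms: 5·(c − 3) + 5·(t − 2) = 65 − 5·3 − 5·2 = 40.
Substituting, 20·(c − 3) = 40, so c − 3 = 2 and c* = 5.
Then t − 2 = 3·2 = 6, so t* = 8.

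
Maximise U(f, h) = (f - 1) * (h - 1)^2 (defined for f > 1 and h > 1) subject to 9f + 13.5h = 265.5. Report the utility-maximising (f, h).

f* = 10, h* = 13

MU_f = (h−1)^2, MU_h = 2·(f−1)·(h−1).
MRS = (1/2)·(h−1)/(f−1).
Tangency: set MRS = p_f/p_h = 9/13.5 = 2/3.
So (1/2)·(h − 1)/(f − 1) = 2/3, i.e. (h − 1) = (4/3)·(f − 1).
Rewrite the budget in excess-of-subsistence terms: 9·(f − 1) + 13.5·(h − 1) = 265.5 − 9·1 − 13.5·1 = 243.
Substituting, 27·(f − 1) = 243, so f − 1 = 9 and f* = 10.
Then h − 1 = (4/3)·9 = 12, so h* = 13.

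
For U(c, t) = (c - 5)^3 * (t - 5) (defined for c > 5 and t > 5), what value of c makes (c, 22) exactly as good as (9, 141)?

c = 13

U(9, 141) = 8704.
Set U(c, 22) = 8704 and solve.
With t = 22: (22 − 5) = 17, so (c − 5)^3 = 8704/17 = 512.
Taking the cube root (with c > 5): c − 5 = 8, so c = 13.
Check: U(13, 22) = 8704.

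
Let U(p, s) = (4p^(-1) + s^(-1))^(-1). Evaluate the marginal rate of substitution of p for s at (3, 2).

For CES with ρ = -1, MRS = (4/1)·(s/p)^2.
At (3, 2): MRS = 16/9.
The indifference curve has slope −16/9 at this bundle.

MRS = 16/9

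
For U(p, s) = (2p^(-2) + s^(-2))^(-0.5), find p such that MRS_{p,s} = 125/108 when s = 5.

p = 6

For CES with ρ = -2, MRS = (2/1)·(s/p)^3.
Setting (2/1)·(5/p)^3 = 125/108 gives (5/p)^3 = 125/216, so 5/p = 5/6 and p = 6.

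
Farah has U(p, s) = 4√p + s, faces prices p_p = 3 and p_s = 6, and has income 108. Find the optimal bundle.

MU_p = 4/(2√p), MU_s = 1.
MRS = 4/(2√p) ÷ 1.
Tangency: set MRS = p_p/p_s = 3/6 = 0.5.
MRS depends only on p: 2/√p = 0.5 ⇒ √p = 2/0.5 = 4 ⇒ p* = 16.
From the budget, 6·s = 108 − 3·16 = 60, so s* = 10.

p* = 16, s* = 10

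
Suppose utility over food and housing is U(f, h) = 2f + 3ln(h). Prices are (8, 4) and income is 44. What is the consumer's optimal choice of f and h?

MU_f = 2, MU_h = 3/h.
MRS = 2 ÷ (3/h).
Tangency: set MRS = p_f/p_h = 8/4 = 2.
MRS depends only on h: (2/3)·h = 2 ⇒ h* = 2/(2/3) = 3.
From the budget, 8·f = 44 − 4·3 = 32, so f* = 4.

f* = 4, h* = 3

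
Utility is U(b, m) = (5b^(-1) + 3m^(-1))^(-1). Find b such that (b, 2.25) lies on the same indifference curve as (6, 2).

U depends on (b, m) only through S = 5b^(-1) + 3m^(-1), so equal utility means equal S. At (6, 2): S = 7/3.
With m = 2.25: 3·2.25^(-1) = 4/3, so 5b^(-1) = 7/3 − 4/3 = 1, i.e. b^(-1) = 0.2.
Hence b = 1/0.2 = 5.
Check: U(5, 2.25) = 0.4286.

b = 5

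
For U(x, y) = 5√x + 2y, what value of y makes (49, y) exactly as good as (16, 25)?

U(16, 25) = 70.
Set U(49, y) = 70 and solve.
With x = 49: √49 = 7, so 2y = 70 − 5·7 = 35 and y = 17.5.
Check: U(49, 17.5) = 70.

y = 17.5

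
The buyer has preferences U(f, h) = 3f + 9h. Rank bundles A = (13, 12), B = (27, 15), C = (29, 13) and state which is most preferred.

Evaluate utility at each bundle:
U(A) = 147.
U(B) = 216.
U(C) = 204.
Highest utility is B, so B ≻ C ≻ A.

Bundle B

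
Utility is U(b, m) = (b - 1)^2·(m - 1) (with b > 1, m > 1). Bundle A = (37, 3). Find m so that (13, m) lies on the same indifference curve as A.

U(37, 3) = 2592.
Set U(13, m) = 2592 and solve.
With b = 13: (13 − 1)^2 = 144, so (m − 1) = 2592/144 = 18.
So m = 1 + 18 = 19.
Check: U(13, 19) = 2592.

m = 19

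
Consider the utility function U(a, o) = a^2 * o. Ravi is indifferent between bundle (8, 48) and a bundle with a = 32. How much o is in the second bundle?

o = 3

U(8, 48) = 3072.
Set U(32, o) = 3072 and solve.
With a = 32: 32^2 = 1024, so o = 3072/1024 = 3.
Check: U(32, 3) = 3072.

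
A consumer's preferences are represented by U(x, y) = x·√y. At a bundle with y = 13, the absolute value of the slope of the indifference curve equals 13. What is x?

MU_x = √y and MU_y = 0.5·x·y^(-0.5).
MRS = MU_x/MU_y = (2)·y/x.
Substitute y = 13: MRS = 26/x. Setting 26/x = 13 gives x = 26/13 = 2.

x = 2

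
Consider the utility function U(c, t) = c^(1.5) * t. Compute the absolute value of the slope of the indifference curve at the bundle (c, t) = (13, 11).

MRS = 33/26

MU_c = 1.5·√c·t and MU_t = c^(1.5).
MRS = MU_c/MU_t = (1.5)·t/c.
At (13, 11): MRS = 33/26.
That is, one extra unit of c is worth 33/26 units of t at the margin.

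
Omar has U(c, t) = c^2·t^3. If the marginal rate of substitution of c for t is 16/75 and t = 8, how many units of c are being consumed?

MU_c = 2·c·t^3 and MU_t = 3·c^2·t^2.
MRS = MU_c/MU_t = (2/3)·t/c.
Substitute t = 8: MRS = (16/3)/c. Setting (16/3)/c = 16/75 gives c = (16/3)/(16/75) = 25.

c = 25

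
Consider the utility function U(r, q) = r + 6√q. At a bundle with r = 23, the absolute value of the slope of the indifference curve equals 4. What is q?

q = 144

MU_r = 1, MU_q = 6/(2√q).
MRS = 1 ÷ (6/(2√q)).
MRS depends only on q: (1/3)·√q = 4 ⇒ √q = 4/(1/3) = 12 ⇒ q = 144.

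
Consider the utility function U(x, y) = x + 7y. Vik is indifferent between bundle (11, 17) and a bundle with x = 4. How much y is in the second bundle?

U(11, 17) = 130.
Set U(4, y) = 130 and solve.
4 + 7y = 130 ⇒ 7y = 126 ⇒ y = 18.
Check: U(4, 18) = 130.

y = 18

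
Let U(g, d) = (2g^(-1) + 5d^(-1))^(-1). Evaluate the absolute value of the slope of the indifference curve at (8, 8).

For CES with ρ = -1, MRS = (2/5)·(d/g)^2.
At (8, 8): MRS = 0.4.
The indifference curve has slope −0.4 at this bundle.

MRS = 0.4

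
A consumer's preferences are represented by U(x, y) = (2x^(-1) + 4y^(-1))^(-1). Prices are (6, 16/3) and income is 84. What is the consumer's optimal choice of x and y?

x* = 6, y* = 9

For CES with ρ = -1, MRS = (2/4)·(y/x)^2.
Tangency: set MRS = p_x/p_y = 6/(16/3) = 1.125.
So (y/x)^2 = 2.25; taking the square root, y/x = 1.5, i.e. y = 1.5·x.
Substitute into the budget 6·x + (16/3)·y = 84: 14·x = 84, so x* = 6 and y* = 1.5·6 = 9.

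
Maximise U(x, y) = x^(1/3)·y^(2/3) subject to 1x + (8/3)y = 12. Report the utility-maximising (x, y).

MU_x = 1/3·x^(-2/3)·y^(2/3) and MU_y = 2/3·x^(1/3)·y^(-1/3).
MRS = MU_x/MU_y = (0.5)·y/x.
Tangency: set MRS = p_x/p_y = 1/(8/3) = 0.375.
So (0.5)·y/x = 0.375, i.e. y = 0.75·x.
Substitute into the budget 1·x + (8/3)·y = 12: 3·x = 12, so x* = 4.
Then y* = 0.75·4 = 3.

x* = 4, y* = 3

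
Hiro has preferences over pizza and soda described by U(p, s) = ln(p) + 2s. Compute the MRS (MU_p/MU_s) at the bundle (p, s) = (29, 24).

MRS = 1/58

MU_p = 1/p, MU_s = 2.
MRS = 1/p ÷ 2.
At (29, 24): MRS = 1/58.
The indifference curve has slope −1/58 at this bundle.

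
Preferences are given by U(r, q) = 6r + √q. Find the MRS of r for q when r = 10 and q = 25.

MU_r = 6, MU_q = 1/(2√q).
MRS = 6 ÷ (1/(2√q)).
At (10, 25): MRS = 60.
The indifference curve has slope −60 at this bundle.

MRS = 60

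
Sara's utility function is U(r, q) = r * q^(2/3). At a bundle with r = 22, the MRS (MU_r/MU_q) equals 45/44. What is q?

q = 15

MU_r = q^(2/3) and MU_q = 2/3·r·q^(-1/3).
MRS = MU_r/MU_q = (1.5)·q/r.
Substitute r = 22: MRS = q/(44/3). Setting q/(44/3) = 45/44 gives q = (45/44)·(44/3) = 15.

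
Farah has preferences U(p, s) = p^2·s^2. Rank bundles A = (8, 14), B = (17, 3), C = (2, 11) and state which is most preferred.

Evaluate utility at each bundle:
U(A) = 12544.
U(B) = 2601.
U(C) = 484.
Highest utility is A, so A ≻ B ≻ C.

Bundle A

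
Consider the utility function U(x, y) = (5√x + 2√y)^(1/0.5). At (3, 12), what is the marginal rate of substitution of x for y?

MRS = 5

For CES with ρ = 0.5, MRS = (5/2)·√(y/x).
At (3, 12): MRS = 5.
So at (3, 12) the consumer would give up 5 units of y for one more unit of x.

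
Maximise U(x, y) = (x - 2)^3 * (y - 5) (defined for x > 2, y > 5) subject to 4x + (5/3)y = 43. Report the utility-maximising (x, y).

MU_x = 3·(x−2)^2·(y−5), MU_y = (x−2)^3.
MRS = (3/1)·(y−5)/(x−2).
Tangency: set MRS = p_x/p_y = 4/(5/3) = 2.4.
So (3/1)·(y − 5)/(x − 2) = 2.4, i.e. (y − 5) = 0.8·(x − 2).
Rewrite the budget in excess-of-subsistence terms: 4·(x − 2) + (5/3)·(y − 5) = 43 − 4·2 − (5/3)·5 = 80/3.
Substituting, (16/3)·(x − 2) = 80/3, so x − 2 = 5 and x* = 7.
Then y − 5 = 0.8·5 = 4, so y* = 9.

x* = 7, y* = 9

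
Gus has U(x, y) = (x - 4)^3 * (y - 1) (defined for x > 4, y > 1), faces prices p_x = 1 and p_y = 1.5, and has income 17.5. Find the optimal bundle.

MU_x = 3·(x−4)^2·(y−1), MU_y = (x−4)^3.
MRS = (3/1)·(y−1)/(x−4).
Tangency: set MRS = p_x/p_y = 1/1.5 = 2/3.
So (3/1)·(y − 1)/(x − 4) = 2/3, i.e. (y − 1) = (2/9)·(x − 4).
Rewrite the budget in excess-of-subsistence terms: 1·(x − 4) + 1.5·(y − 1) = 17.5 − 1·4 − 1.5·1 = 12.
Substituting, (4/3)·(x − 4) = 12, so x − 4 = 9 and x* = 13.
Then y − 1 = (2/9)·9 = 2, so y* = 3.

x* = 13, y* = 3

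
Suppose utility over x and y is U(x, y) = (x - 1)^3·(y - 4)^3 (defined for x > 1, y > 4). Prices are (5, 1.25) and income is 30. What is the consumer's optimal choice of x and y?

MU_x = 3·(x−1)^2·(y−4)^3, MU_y = 3·(x−1)^3·(y−4)^2.
MRS = (y−4)/(x−1).
Tangency: set MRS = p_x/p_y = 5/1.25 = 4.
So (y − 4)/(x − 1) = 4, i.e. (y − 4) = 4·(x − 1).
Rewrite the budget in excess-of-subsistence terms: 5·(x − 1) + 1.25·(y − 4) = 30 − 5·1 − 1.25·4 = 20.
Substituting, 10·(x − 1) = 20, so x − 1 = 2 and x* = 3.
Then y − 4 = 4·2 = 8, so y* = 12.

x* = 3, y* = 12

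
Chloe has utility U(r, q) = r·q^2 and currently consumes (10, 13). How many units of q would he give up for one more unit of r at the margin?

MU_r = q^2 and MU_q = 2·r·q.
MRS = MU_r/MU_q = (1/2)·q/r.
At (10, 13): MRS = 0.65.
That is, one extra unit of r is worth 0.65 units of q at the margin.

MRS = 0.65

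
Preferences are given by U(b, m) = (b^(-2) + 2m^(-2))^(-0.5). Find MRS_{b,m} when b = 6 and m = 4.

For CES with ρ = -2, MRS = (1/2)·(m/b)^3.
At (6, 4): MRS = 4/27.
So at (6, 4) the consumer would give up 4/27 units of m for one more unit of b.

MRS = 4/27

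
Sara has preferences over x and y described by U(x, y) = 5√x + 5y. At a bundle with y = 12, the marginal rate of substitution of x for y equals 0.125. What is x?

x = 16

MU_x = 5/(2√x), MU_y = 5.
MRS = 5/(2√x) ÷ 5.
MRS depends only on x: 0.5/√x = 0.125 ⇒ √x = 0.5/0.125 = 4 ⇒ x = 16.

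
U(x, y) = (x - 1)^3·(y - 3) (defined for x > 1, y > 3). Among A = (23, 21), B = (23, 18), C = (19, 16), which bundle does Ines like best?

Evaluate utility at each bundle:
U(A) = 191664.
U(B) = 159720.
U(C) = 75816.
Highest utility is A, so A ≻ B ≻ C.

Bundle A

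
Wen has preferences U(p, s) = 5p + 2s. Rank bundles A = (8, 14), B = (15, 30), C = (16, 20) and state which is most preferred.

Bundle B

Evaluate utility at each bundle:
U(A) = 68.
U(B) = 135.
U(C) = 120.
Highest utility is B, so B ≻ C ≻ A.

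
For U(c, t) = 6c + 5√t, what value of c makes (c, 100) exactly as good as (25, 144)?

c = 80/3

U(25, 144) = 210.
Set U(c, 100) = 210 and solve.
With t = 100: √100 = 10, so 6c = 210 − 5·10 = 160 and c = 80/3.
Check: U(80/3, 100) = 210.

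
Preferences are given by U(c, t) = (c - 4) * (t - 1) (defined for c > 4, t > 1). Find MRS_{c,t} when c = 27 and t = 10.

MU_c = (t−1), MU_t = (c−4).
MRS = (t−1)/(c−4).
At (27, 10): MRS = 9/23.
So at (27, 10) the consumer would give up 9/23 units of t for one more unit of c.

MRS = 9/23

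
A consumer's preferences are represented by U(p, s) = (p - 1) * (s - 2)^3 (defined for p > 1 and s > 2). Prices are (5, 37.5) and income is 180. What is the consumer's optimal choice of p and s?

p* = 6, s* = 4

MU_p = (s−2)^3, MU_s = 3·(p−1)·(s−2)^2.
MRS = (1/3)·(s−2)/(p−1).
Tangency: set MRS = p_p/p_s = 5/37.5 = 2/15.
So (1/3)·(s − 2)/(p − 1) = 2/15, i.e. (s − 2) = 0.4·(p − 1).
Rewrite the budget in excess-of-subsistence terms: 5·(p − 1) + 37.5·(s − 2) = 180 − 5·1 − 37.5·2 = 100.
Substituting, 20·(p − 1) = 100, so p − 1 = 5 and p* = 6.
Then s − 2 = 0.4·5 = 2, so s* = 4.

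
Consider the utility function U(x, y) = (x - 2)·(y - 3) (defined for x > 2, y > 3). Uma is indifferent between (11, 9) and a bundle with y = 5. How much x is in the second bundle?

x = 29

U(11, 9) = 54.
Set U(x, 5) = 54 and solve.
With y = 5: (5 − 3) = 2, so (x − 2) = 54/2 = 27.
So x = 2 + 27 = 29.
Check: U(29, 5) = 54.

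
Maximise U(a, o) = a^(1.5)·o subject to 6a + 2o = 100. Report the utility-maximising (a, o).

MU_a = 1.5·√a·o and MU_o = a^(1.5).
MRS = MU_a/MU_o = (1.5)·o/a.
Tangency: set MRS = p_a/p_o = 6/2 = 3.
So (1.5)·o/a = 3, i.e. o = 2·a.
Substitute into the budget 6·a + 2·o = 100: 10·a = 100, so a* = 10.
Then o* = 2·10 = 20.

a* = 10, o* = 20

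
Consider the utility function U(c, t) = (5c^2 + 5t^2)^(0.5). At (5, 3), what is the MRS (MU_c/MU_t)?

MRS = 5/3

For CES with ρ = 2, MRS = (t/c)^(-1).
At (5, 3): MRS = 5/3.
The indifference curve has slope −5/3 at this bundle.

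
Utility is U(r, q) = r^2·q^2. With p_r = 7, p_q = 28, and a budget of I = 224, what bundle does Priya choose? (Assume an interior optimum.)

MU_r = 2·r·q^2 and MU_q = 2·r^2·q.
MRS = MU_r/MU_q = q/r.
Tangency: set MRS = p_r/p_q = 7/28 = 0.25.
So q/r = 0.25, i.e. q = 0.25·r.
Substitute into the budget 7·r + 28·q = 224: 14·r = 224, so r* = 16.
Then q* = 0.25·16 = 4.

r* = 16, q* = 4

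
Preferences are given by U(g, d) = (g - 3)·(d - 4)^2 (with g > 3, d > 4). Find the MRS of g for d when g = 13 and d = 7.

MU_g = (d−4)^2, MU_d = 2·(g−3)·(d−4).
MRS = (1/2)·(d−4)/(g−3).
At (13, 7): MRS = 0.15.
The indifference curve has slope −0.15 at this bundle.

MRS = 0.15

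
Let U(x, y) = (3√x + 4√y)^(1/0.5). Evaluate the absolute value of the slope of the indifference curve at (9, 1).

MRS = 0.25

For CES with ρ = 0.5, MRS = (3/4)·√(y/x).
At (9, 1): MRS = 0.25.
So at (9, 1) the consumer would give up 0.25 units of y for one more unit of x.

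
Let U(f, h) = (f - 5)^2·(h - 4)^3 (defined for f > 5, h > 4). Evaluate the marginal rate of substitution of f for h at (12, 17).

MRS = 26/21

MU_f = 2·(f−5)·(h−4)^3, MU_h = 3·(f−5)^2·(h−4)^2.
MRS = (2/3)·(h−4)/(f−5).
At (12, 17): MRS = 26/21.
So at (12, 17) the consumer would give up 26/21 units of h for one more unit of f.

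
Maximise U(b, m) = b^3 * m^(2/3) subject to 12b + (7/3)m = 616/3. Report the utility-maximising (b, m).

MU_b = 3·b^2·m^(2/3) and MU_m = 2/3·b^3·m^(-1/3).
MRS = MU_b/MU_m = (4.5)·m/b.
Tangency: set MRS = p_b/p_m = 12/(7/3) = 36/7.
So (4.5)·m/b = 36/7, i.e. m = (8/7)·b.
Substitute into the budget 12·b + (7/3)·m = 616/3: (44/3)·b = 616/3, so b* = 14.
Then m* = (8/7)·14 = 16.

b* = 14, m* = 16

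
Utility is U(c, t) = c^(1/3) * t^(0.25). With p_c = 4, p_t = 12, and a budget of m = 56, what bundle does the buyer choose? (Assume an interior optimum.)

MU_c = 1/3·c^(-2/3)·t^(0.25) and MU_t = 0.25·c^(1/3)·t^(-0.75).
MRS = MU_c/MU_t = (4/3)·t/c.
Tangency: set MRS = p_c/p_t = 4/12 = 1/3.
So (4/3)·t/c = 1/3, i.e. t = 0.25·c.
Substitute into the budget 4·c + 12·t = 56: 7·c = 56, so c* = 8.
Then t* = 0.25·8 = 2.

c* = 8, t* = 2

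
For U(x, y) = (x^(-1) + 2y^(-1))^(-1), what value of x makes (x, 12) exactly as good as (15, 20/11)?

x = 1

U depends on (x, y) only through S = x^(-1) + 2y^(-1), so equal utility means equal S. At (15, 20/11): S = 7/6.
With y = 12: 2·12^(-1) = 1/6, so x^(-1) = 7/6 − 1/6 = 1.
Hence x = 1/1 = 1.
Check: U(1, 12) = 0.8571.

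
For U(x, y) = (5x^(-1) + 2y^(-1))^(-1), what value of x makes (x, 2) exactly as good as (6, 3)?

U depends on (x, y) only through S = 5x^(-1) + 2y^(-1), so equal utility means equal S. At (6, 3): S = 1.5.
With y = 2: 2·2^(-1) = 1, so 5x^(-1) = 1.5 − 1 = 0.5, i.e. x^(-1) = 0.1.
Hence x = 1/0.1 = 10.
Check: U(10, 2) = 0.6667.

x = 10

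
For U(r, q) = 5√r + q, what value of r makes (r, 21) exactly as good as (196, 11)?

U(196, 11) = 81.
Set U(r, 21) = 81 and solve.
With q = 21: 5√r = 81 − 21 = 60, so √r = 12 and r = 144.
Check: U(144, 21) = 81.

r = 144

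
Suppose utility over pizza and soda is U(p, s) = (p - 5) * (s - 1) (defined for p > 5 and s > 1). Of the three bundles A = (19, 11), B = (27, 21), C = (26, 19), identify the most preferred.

Bundle B

Evaluate utility at each bundle:
U(A) = 140.
U(B) = 440.
U(C) = 378.
Highest utility is B, so B ≻ C ≻ A.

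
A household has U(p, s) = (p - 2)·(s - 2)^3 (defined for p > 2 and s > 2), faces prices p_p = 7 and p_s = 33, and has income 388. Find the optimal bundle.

p* = 13, s* = 9

MU_p = (s−2)^3, MU_s = 3·(p−2)·(s−2)^2.
MRS = (1/3)·(s−2)/(p−2).
Tangency: set MRS = p_p/p_s = 7/33.
So (1/3)·(s − 2)/(p − 2) = 7/33, i.e. (s − 2) = (7/11)·(p − 2).
Rewrite the budget in excess-of-subsistence terms: 7·(p − 2) + 33·(s − 2) = 388 − 7·2 − 33·2 = 308.
Substituting, 28·(p − 2) = 308, so p − 2 = 11 and p* = 13.
Then s − 2 = (7/11)·11 = 7, so s* = 9.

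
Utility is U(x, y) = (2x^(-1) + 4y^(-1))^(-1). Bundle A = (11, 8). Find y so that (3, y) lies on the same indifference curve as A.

U depends on (x, y) only through S = 2x^(-1) + 4y^(-1), so equal utility means equal S. At (11, 8): S = 15/22.
With x = 3: 2·3^(-1) = 2/3, so 4y^(-1) = 15/22 − 2/3 = 1/66, i.e. y^(-1) = 1/264.
Hence y = 1/(1/264) = 264.
Check: U(3, 264) = 1.4667.

y = 264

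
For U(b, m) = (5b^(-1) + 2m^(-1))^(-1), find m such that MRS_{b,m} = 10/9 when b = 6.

For CES with ρ = -1, MRS = (5/2)·(m/b)^2.
Setting (5/2)·(m/6)^2 = 10/9 gives (m/6)^2 = 4/9, so m/6 = 2/3 and m = 4.

m = 4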